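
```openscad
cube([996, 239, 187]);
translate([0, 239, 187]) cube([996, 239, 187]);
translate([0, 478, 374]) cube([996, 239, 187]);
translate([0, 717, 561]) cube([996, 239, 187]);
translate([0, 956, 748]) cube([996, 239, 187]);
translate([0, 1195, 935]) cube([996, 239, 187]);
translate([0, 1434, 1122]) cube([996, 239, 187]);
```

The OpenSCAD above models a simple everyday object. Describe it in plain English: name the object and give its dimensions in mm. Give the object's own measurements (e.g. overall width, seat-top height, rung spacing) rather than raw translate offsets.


A straight staircase of 7 solid steps. Each step is 996 mm wide (x), 239 mm deep (y, the going) and 187 mm tall (the rise). The first step rests on the floor; each subsequent step sits one going further in +y and one rise higher in +z, directly behind and above the previous step with no overlap.


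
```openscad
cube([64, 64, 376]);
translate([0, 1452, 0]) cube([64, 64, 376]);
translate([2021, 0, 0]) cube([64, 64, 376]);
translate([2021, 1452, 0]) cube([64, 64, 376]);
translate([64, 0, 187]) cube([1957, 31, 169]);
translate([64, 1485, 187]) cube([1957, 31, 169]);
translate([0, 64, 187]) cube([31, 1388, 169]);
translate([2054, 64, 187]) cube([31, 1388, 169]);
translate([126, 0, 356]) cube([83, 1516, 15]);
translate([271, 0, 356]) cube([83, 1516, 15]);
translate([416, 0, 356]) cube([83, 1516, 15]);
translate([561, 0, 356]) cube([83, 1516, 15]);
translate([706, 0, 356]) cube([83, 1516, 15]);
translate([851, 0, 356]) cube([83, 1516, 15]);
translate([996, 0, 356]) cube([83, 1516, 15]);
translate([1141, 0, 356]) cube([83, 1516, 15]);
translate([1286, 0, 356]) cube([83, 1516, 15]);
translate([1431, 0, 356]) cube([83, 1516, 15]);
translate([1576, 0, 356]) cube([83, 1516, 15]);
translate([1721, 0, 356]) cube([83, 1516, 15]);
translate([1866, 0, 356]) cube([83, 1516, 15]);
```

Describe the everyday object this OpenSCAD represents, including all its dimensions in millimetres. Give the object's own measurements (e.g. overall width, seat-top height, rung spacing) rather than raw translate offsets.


A bed frame 2085 mm long (x) by 1516 mm wide (y). Four 64×64 mm corner posts, 376 mm tall, at the corners of the footprint. Four rails of 31 mm thickness and 169 mm height run between adjacent posts with their undersides at z = 187 mm, their outer faces flush with the outside of the frame (the two x-running rails run between the posts' inner faces; the two y-running rails run between the posts' inner faces). 13 slats, each 83 mm wide (x) and 15 mm thick, lie across the top of the two x-running rails, running the full 1516 mm width of the frame in y; along x they sit between the end posts with a 62 mm gap after the −x posts and between neighbouring slats, leaving 72 mm before the +x posts.


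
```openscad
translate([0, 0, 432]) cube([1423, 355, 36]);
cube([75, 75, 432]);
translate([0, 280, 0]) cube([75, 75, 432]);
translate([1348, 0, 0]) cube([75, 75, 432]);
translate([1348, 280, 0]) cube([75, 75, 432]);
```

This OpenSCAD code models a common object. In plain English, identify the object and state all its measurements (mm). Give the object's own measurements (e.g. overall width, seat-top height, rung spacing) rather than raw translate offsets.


A bench: a 1423×355 mm seat slab, 36 mm thick, top at z = 468 mm, on four 75×75 mm square legs flush with the seat corners and standing on z = 0.


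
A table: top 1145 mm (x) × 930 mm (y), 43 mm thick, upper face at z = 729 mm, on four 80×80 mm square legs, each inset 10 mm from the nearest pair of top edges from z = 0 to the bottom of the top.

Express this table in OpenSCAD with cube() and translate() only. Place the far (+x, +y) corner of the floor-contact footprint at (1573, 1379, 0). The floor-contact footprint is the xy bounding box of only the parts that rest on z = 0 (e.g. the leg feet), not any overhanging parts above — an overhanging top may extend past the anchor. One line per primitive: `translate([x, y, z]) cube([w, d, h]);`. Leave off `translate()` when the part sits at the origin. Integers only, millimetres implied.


// leg_h = 729 - 43 = 686
translate([438, 459, 686]) cube([1145, 930, 43]);
translate([448, 469, 0]) cube([80, 80, 686]);
translate([1493, 469, 0]) cube([80, 80, 686]);
translate([448, 1299, 0]) cube([80, 80, 686]);
translate([1493, 1299, 0]) cube([80, 80, 686]);


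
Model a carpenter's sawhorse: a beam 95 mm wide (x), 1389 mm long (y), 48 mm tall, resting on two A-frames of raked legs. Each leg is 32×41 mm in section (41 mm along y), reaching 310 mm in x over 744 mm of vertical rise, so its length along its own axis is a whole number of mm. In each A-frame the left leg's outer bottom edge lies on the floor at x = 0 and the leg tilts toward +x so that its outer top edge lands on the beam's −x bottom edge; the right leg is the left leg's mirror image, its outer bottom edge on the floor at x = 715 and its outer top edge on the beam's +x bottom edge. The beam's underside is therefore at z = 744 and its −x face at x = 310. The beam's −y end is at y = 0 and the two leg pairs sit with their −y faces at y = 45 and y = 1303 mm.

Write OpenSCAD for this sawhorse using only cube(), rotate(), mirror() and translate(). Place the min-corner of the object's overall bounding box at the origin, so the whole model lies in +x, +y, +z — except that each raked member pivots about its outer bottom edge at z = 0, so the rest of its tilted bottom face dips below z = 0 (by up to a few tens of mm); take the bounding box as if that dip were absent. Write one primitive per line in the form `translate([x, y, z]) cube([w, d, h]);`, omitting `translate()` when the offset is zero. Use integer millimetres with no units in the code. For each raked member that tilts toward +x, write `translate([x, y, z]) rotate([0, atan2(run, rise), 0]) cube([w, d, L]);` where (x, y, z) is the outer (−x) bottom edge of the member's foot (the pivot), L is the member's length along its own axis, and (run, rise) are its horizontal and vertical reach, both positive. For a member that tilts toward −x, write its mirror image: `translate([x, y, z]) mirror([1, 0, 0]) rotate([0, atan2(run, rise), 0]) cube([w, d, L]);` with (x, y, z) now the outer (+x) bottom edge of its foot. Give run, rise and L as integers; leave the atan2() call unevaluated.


translate([310, 0, 744]) cube([95, 1389, 48]);
translate([0, 45, 0]) rotate([0, atan2(310, 744), 0]) cube([32, 41, 806]);
translate([715, 45, 0]) mirror([1, 0, 0]) rotate([0, atan2(310, 744), 0]) cube([32, 41, 806]);
translate([0, 1303, 0]) rotate([0, atan2(310, 744), 0]) cube([32, 41, 806]);
translate([715, 1303, 0]) mirror([1, 0, 0]) rotate([0, atan2(310, 744), 0]) cube([32, 41, 806]);


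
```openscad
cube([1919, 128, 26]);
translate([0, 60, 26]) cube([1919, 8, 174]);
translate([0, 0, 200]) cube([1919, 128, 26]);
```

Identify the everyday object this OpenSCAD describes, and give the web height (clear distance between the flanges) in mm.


An I-beam. The web height is 174 mm.

Two wide flanges with a thin centred web — an I-beam. Overall 226 mm minus two 26 mm flanges gives a web of 226 − 2·26 = 174 mm.


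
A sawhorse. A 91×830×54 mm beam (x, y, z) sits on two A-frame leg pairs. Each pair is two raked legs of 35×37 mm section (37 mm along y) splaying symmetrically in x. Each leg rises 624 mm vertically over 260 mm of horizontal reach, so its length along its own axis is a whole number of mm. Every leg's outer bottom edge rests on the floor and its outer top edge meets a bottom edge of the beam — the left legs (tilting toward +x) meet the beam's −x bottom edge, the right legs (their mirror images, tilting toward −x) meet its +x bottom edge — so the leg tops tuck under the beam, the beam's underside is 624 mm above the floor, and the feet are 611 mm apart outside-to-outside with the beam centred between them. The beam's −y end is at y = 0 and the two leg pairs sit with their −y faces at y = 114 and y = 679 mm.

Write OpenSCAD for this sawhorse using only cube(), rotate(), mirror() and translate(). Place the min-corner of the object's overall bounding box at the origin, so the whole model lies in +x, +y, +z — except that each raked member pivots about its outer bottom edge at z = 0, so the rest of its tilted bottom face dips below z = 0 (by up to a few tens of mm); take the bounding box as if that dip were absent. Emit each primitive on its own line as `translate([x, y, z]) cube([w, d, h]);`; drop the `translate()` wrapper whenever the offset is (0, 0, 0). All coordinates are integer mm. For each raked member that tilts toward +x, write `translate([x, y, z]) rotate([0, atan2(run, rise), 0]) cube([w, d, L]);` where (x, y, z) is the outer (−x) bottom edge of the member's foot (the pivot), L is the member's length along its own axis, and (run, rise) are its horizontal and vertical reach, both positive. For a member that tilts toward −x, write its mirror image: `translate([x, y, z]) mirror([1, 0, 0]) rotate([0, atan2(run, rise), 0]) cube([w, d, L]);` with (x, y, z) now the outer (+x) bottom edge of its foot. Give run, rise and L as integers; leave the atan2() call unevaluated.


// leg length = √(260² + 624²) = 676
// right-leg outer foot x = 2·260 + 91 = 611
// beam min-corner = (260, 0, 624)
translate([260, 0, 624]) cube([91, 830, 54]);
translate([0, 114, 0]) rotate([0, atan2(260, 624), 0]) cube([35, 37, 676]);
translate([611, 114, 0]) mirror([1, 0, 0]) rotate([0, atan2(260, 624), 0]) cube([35, 37, 676]);
translate([0, 679, 0]) rotate([0, atan2(260, 624), 0]) cube([35, 37, 676]);
translate([611, 679, 0]) mirror([1, 0, 0]) rotate([0, atan2(260, 624), 0]) cube([35, 37, 676]);


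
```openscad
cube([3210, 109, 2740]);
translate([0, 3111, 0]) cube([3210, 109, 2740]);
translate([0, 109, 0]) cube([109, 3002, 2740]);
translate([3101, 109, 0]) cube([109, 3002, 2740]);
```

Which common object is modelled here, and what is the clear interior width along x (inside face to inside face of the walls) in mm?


A house (or room) frame. The interior width is 2992 mm.

Four 2740 mm walls enclosing a rectangle with no floor or roof — a room or house frame. Outside width is 3210 mm and wall thickness is 109 mm, so the interior width is 3210 − 2 × 109 = 2992 mm.


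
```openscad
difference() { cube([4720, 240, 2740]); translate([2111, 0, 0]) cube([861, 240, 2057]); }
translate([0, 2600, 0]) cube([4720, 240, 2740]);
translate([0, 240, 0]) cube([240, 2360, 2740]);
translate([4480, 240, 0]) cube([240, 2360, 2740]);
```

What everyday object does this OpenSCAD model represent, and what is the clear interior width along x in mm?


A single room. The interior width is 4240 mm.

Four walls enclosing a rectangle with a door in the front wall — a room. Outside width 4720 minus two 240 mm walls gives 4240 mm.


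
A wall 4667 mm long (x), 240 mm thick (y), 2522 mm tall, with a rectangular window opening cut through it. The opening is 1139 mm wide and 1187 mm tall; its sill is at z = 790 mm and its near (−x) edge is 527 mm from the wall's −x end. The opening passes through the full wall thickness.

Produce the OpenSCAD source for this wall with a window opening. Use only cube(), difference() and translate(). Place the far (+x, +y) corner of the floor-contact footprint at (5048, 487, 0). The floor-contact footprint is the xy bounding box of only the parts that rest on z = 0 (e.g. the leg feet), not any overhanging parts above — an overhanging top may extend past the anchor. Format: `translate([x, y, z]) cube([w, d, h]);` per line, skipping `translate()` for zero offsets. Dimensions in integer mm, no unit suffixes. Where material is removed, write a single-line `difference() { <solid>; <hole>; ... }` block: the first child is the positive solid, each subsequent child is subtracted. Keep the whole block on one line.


difference() { translate([381, 247, 0]) cube([4667, 240, 2522]); translate([908, 247, 790]) cube([1139, 240, 1187]); }


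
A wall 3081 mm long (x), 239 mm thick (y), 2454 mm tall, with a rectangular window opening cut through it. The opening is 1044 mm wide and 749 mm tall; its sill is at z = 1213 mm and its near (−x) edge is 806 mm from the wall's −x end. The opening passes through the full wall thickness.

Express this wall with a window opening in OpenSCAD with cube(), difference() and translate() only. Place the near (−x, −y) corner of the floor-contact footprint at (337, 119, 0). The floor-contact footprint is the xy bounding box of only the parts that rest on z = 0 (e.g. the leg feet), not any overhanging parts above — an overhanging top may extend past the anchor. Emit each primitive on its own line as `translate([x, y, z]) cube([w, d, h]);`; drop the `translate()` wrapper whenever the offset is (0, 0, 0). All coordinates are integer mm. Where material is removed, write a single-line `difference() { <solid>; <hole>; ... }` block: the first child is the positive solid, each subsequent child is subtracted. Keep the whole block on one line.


difference() { translate([337, 119, 0]) cube([3081, 239, 2454]); translate([1143, 119, 1213]) cube([1044, 239, 749]); }


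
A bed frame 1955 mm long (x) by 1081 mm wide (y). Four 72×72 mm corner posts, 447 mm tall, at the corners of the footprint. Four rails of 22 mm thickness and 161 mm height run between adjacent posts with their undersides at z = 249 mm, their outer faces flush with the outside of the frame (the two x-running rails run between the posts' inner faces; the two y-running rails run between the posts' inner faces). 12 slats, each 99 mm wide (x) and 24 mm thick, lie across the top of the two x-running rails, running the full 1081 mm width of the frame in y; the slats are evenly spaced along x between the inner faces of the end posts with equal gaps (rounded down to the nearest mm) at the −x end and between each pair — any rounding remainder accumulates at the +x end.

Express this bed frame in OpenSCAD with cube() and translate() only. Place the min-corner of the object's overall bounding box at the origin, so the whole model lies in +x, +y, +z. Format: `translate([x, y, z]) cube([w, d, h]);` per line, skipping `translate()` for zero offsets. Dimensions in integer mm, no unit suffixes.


cube([72, 72, 447]);
translate([0, 1009, 0]) cube([72, 72, 447]);
translate([1883, 0, 0]) cube([72, 72, 447]);
translate([1883, 1009, 0]) cube([72, 72, 447]);
translate([72, 0, 249]) cube([1811, 22, 161]);
translate([72, 1059, 249]) cube([1811, 22, 161]);
translate([0, 72, 249]) cube([22, 937, 161]);
translate([1933, 72, 249]) cube([22, 937, 161]);
translate([119, 0, 410]) cube([99, 1081, 24]);
translate([265, 0, 410]) cube([99, 1081, 24]);
translate([411, 0, 410]) cube([99, 1081, 24]);
translate([557, 0, 410]) cube([99, 1081, 24]);
translate([703, 0, 410]) cube([99, 1081, 24]);
translate([849, 0, 410]) cube([99, 1081, 24]);
translate([995, 0, 410]) cube([99, 1081, 24]);
translate([1141, 0, 410]) cube([99, 1081, 24]);
translate([1287, 0, 410]) cube([99, 1081, 24]);
translate([1433, 0, 410]) cube([99, 1081, 24]);
translate([1579, 0, 410]) cube([99, 1081, 24]);
translate([1725, 0, 410]) cube([99, 1081, 24]);


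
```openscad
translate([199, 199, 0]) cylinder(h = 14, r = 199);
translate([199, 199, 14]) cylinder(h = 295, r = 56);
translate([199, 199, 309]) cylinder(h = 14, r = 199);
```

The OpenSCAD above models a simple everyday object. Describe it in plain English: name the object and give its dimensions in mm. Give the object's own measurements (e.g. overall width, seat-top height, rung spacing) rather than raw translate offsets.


A spool: two coaxial disc flanges of radius 199 mm and thickness 14 mm, joined by a core cylinder of radius 56 mm and height 295 mm. The lower flange rests on z = 0 and the three cylinders share a vertical axis.


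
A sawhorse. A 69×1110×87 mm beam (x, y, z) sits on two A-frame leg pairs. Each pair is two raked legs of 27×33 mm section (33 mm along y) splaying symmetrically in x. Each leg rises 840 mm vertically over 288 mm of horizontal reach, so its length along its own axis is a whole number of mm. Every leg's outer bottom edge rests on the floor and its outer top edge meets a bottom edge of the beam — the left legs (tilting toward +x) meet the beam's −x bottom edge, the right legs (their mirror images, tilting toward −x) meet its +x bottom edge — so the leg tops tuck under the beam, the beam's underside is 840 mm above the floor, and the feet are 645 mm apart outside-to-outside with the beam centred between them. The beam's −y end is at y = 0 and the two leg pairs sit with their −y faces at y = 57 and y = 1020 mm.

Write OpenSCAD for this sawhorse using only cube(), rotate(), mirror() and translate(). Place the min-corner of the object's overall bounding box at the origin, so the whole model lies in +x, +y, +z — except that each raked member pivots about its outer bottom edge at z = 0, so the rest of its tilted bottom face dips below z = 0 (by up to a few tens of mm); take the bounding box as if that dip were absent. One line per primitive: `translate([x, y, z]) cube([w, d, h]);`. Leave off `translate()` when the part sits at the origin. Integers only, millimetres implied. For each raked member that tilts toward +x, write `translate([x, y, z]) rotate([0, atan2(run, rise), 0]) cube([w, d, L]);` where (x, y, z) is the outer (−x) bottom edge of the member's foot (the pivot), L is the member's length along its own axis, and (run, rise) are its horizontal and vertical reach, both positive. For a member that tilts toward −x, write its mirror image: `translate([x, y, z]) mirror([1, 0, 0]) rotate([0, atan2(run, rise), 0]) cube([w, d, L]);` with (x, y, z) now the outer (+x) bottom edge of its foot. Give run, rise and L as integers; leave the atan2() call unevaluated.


translate([288, 0, 840]) cube([69, 1110, 87]);
translate([0, 57, 0]) rotate([0, atan2(288, 840), 0]) cube([27, 33, 888]);
translate([645, 57, 0]) mirror([1, 0, 0]) rotate([0, atan2(288, 840), 0]) cube([27, 33, 888]);
translate([0, 1020, 0]) rotate([0, atan2(288, 840), 0]) cube([27, 33, 888]);
translate([645, 1020, 0]) mirror([1, 0, 0]) rotate([0, atan2(288, 840), 0]) cube([27, 33, 888]);


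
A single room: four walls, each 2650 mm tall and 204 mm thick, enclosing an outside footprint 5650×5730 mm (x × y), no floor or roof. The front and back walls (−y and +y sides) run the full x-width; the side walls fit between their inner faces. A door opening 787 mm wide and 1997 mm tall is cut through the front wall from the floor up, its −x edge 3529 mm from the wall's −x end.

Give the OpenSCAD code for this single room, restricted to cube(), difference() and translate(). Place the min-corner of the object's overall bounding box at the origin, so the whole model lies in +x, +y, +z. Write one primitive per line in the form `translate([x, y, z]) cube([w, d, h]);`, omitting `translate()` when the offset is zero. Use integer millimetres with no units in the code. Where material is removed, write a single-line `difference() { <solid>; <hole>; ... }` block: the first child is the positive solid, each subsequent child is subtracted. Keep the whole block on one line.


difference() { cube([5650, 204, 2650]); translate([3529, 0, 0]) cube([787, 204, 1997]); }
translate([0, 5526, 0]) cube([5650, 204, 2650]);
translate([0, 204, 0]) cube([204, 5322, 2650]);
translate([5446, 204, 0]) cube([204, 5322, 2650]);


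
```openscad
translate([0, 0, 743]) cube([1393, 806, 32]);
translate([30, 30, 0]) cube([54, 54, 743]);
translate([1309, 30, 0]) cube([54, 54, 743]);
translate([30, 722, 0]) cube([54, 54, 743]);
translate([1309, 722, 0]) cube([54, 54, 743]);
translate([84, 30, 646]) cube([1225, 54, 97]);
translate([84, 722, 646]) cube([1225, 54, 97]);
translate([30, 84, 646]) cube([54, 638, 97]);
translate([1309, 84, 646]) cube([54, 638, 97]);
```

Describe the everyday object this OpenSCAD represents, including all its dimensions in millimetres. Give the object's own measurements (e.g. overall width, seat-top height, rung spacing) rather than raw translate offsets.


A table: top 1393 mm (x) × 806 mm (y), 32 mm thick, upper face at z = 775 mm, on four 54×54 mm square legs, each inset 30 mm from the nearest pair of top edges from z = 0 to the bottom of the top. Four apron rails, 54 mm thick and 97 mm tall, run between adjacent legs with their top edges flush with the underside of the top and their outer faces flush with the legs' outer faces.


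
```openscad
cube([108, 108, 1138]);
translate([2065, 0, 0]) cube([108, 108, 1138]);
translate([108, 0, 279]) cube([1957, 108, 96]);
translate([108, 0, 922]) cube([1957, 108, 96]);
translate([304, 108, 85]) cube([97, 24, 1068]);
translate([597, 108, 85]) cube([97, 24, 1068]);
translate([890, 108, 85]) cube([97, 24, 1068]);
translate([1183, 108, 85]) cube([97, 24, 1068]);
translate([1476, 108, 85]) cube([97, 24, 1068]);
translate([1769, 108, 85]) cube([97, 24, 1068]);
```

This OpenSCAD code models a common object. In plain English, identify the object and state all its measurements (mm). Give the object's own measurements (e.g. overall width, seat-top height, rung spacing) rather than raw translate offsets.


A fence section. Two 108×108 mm posts, 1138 mm tall, stand on the floor with a clear span of 1957 mm between their inner faces. Two horizontal rails of 108×96 mm section span the gap between the posts with their undersides at z = 279 mm and z = 922 mm, flush with the posts' −y face. 6 pickets, each 97 mm wide, 24 mm thick and 1068 mm tall, are fixed to the +y face of the rails with their bottoms at z = 85 mm, spaced across the span with a 196 mm gap after the −x post and between neighbouring pickets, with 199 mm left before the +x post.


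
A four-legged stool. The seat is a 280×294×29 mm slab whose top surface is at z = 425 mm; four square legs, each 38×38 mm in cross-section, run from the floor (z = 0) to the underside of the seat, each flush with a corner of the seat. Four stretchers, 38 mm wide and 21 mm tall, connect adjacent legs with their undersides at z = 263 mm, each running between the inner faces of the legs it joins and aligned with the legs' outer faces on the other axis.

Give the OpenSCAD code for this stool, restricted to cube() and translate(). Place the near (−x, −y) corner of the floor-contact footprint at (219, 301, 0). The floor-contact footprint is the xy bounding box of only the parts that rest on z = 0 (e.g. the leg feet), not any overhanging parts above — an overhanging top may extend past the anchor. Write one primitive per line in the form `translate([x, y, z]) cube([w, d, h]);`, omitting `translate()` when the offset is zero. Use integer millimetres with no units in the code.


translate([219, 301, 396]) cube([280, 294, 29]);
translate([219, 301, 0]) cube([38, 38, 396]);
translate([461, 301, 0]) cube([38, 38, 396]);
translate([219, 557, 0]) cube([38, 38, 396]);
translate([461, 557, 0]) cube([38, 38, 396]);
translate([257, 301, 263]) cube([204, 38, 21]);
translate([257, 557, 263]) cube([204, 38, 21]);
translate([219, 339, 263]) cube([38, 218, 21]);
translate([461, 339, 263]) cube([38, 218, 21]);


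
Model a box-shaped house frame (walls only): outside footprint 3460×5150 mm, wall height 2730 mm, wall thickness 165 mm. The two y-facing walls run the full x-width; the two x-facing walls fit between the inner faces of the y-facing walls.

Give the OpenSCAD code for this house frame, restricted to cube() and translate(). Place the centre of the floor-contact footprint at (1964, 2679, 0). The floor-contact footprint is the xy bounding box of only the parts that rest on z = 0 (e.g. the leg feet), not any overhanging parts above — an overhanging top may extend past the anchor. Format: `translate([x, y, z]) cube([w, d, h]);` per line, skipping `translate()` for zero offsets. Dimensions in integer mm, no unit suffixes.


translate([234, 104, 0]) cube([3460, 165, 2730]);
translate([234, 5089, 0]) cube([3460, 165, 2730]);
translate([234, 269, 0]) cube([165, 4820, 2730]);
translate([3529, 269, 0]) cube([165, 4820, 2730]);


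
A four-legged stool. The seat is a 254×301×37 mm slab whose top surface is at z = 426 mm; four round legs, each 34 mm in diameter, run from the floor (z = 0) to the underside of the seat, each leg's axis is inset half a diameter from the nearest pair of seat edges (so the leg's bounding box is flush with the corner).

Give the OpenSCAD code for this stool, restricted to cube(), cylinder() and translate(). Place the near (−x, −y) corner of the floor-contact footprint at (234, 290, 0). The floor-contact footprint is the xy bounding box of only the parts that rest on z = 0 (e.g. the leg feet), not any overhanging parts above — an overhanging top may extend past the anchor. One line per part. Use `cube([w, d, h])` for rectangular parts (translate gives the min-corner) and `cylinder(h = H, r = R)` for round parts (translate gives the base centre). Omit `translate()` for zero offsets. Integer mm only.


translate([234, 290, 389]) cube([254, 301, 37]);
translate([251, 307, 0]) cylinder(h = 389, r = 17);
translate([471, 307, 0]) cylinder(h = 389, r = 17);
translate([251, 574, 0]) cylinder(h = 389, r = 17);
translate([471, 574, 0]) cylinder(h = 389, r = 17);


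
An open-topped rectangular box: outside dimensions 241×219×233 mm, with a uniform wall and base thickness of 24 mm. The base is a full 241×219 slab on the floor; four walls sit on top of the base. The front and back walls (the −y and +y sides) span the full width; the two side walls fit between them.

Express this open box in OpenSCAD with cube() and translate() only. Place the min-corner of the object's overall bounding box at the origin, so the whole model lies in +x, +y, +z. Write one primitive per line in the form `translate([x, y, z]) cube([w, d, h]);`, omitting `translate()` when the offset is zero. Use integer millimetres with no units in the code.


cube([241, 219, 24]);
translate([0, 0, 24]) cube([241, 24, 209]);
translate([0, 195, 24]) cube([241, 24, 209]);
translate([0, 24, 24]) cube([24, 171, 209]);
translate([217, 24, 24]) cube([24, 171, 209]);


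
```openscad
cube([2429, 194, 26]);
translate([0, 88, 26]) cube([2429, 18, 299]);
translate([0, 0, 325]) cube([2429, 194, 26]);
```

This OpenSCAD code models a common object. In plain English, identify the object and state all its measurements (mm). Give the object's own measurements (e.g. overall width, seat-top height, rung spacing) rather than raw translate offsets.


An I-beam lying along x, 2429 mm long. Overall section height 351 mm. Two flanges 194 mm wide (y) and 26 mm thick, one on the floor and one at the top; a web 18 mm thick runs between them, centred on the flange width.


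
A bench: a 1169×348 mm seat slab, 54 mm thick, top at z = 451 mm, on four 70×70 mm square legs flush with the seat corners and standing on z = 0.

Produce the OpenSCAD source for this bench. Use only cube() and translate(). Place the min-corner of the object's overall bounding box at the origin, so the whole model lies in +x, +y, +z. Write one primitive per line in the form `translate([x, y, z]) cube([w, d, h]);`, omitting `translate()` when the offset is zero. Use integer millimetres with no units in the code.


translate([0, 0, 397]) cube([1169, 348, 54]);
cube([70, 70, 397]);
translate([0, 278, 0]) cube([70, 70, 397]);
translate([1099, 0, 0]) cube([70, 70, 397]);
translate([1099, 278, 0]) cube([70, 70, 397]);


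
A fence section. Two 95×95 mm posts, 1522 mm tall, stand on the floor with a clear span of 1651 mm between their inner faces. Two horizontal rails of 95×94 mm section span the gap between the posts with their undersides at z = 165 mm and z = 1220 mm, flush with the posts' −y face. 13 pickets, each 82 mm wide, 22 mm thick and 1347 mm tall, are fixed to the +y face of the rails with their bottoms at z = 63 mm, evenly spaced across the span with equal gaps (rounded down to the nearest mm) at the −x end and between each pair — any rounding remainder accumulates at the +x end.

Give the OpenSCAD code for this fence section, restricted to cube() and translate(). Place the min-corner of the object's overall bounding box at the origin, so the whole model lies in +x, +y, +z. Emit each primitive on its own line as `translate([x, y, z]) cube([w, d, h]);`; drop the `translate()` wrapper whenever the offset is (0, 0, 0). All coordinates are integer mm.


cube([95, 95, 1522]);
translate([1746, 0, 0]) cube([95, 95, 1522]);
translate([95, 0, 165]) cube([1651, 95, 94]);
translate([95, 0, 1220]) cube([1651, 95, 94]);
translate([136, 95, 63]) cube([82, 22, 1347]);
translate([259, 95, 63]) cube([82, 22, 1347]);
translate([382, 95, 63]) cube([82, 22, 1347]);
translate([505, 95, 63]) cube([82, 22, 1347]);
translate([628, 95, 63]) cube([82, 22, 1347]);
translate([751, 95, 63]) cube([82, 22, 1347]);
translate([874, 95, 63]) cube([82, 22, 1347]);
translate([997, 95, 63]) cube([82, 22, 1347]);
translate([1120, 95, 63]) cube([82, 22, 1347]);
translate([1243, 95, 63]) cube([82, 22, 1347]);
translate([1366, 95, 63]) cube([82, 22, 1347]);
translate([1489, 95, 63]) cube([82, 22, 1347]);
translate([1612, 95, 63]) cube([82, 22, 1347]);


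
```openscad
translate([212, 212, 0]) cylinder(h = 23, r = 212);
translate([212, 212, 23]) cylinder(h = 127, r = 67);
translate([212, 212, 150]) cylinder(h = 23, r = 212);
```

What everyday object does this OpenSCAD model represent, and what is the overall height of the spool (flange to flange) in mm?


A spool. The overall height is 173 mm.

Three coaxial cylinders, large–small–large — a spool. Two 23 mm flanges and a 127 mm core give 23 + 127 + 23 = 173 mm.


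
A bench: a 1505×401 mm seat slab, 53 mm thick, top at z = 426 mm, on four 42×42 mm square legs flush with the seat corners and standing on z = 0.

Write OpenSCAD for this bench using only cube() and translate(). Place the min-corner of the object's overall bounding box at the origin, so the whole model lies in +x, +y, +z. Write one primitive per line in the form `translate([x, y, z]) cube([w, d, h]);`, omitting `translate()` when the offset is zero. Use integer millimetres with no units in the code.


translate([0, 0, 373]) cube([1505, 401, 53]);
cube([42, 42, 373]);
translate([0, 359, 0]) cube([42, 42, 373]);
translate([1463, 0, 0]) cube([42, 42, 373]);
translate([1463, 359, 0]) cube([42, 42, 373]);


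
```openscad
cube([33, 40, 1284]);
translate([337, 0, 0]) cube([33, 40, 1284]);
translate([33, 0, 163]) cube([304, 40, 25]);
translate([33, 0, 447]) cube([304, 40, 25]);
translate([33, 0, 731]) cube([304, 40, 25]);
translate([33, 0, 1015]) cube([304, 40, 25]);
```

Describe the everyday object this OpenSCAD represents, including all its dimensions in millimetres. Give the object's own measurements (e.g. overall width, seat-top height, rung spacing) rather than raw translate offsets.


A straight ladder. Two 33×40 mm vertical rails, 1284 mm tall, stand 370 mm apart (outside-to-outside) with their front faces coplanar on the −y side. 4 rungs, each 40 mm deep and 25 mm tall, span between the inner faces of the rails, front faces flush with the rails. The lowest rung's underside is at z = 163 mm and rungs are spaced 284 mm apart (underside to underside).


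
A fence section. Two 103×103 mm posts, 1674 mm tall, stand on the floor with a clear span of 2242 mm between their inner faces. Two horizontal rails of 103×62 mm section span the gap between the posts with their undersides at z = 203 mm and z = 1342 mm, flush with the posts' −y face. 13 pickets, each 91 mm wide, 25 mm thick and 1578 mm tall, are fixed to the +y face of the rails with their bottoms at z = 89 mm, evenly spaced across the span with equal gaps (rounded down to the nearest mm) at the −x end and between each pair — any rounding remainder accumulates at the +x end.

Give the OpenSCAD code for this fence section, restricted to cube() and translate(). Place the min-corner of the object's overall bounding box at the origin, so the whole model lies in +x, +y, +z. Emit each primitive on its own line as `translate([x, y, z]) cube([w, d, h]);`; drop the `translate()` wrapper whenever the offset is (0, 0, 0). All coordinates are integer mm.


cube([103, 103, 1674]);
translate([2345, 0, 0]) cube([103, 103, 1674]);
translate([103, 0, 203]) cube([2242, 103, 62]);
translate([103, 0, 1342]) cube([2242, 103, 62]);
translate([178, 103, 89]) cube([91, 25, 1578]);
translate([344, 103, 89]) cube([91, 25, 1578]);
translate([510, 103, 89]) cube([91, 25, 1578]);
translate([676, 103, 89]) cube([91, 25, 1578]);
translate([842, 103, 89]) cube([91, 25, 1578]);
translate([1008, 103, 89]) cube([91, 25, 1578]);
translate([1174, 103, 89]) cube([91, 25, 1578]);
translate([1340, 103, 89]) cube([91, 25, 1578]);
translate([1506, 103, 89]) cube([91, 25, 1578]);
translate([1672, 103, 89]) cube([91, 25, 1578]);
translate([1838, 103, 89]) cube([91, 25, 1578]);
translate([2004, 103, 89]) cube([91, 25, 1578]);
translate([2170, 103, 89]) cube([91, 25, 1578]);


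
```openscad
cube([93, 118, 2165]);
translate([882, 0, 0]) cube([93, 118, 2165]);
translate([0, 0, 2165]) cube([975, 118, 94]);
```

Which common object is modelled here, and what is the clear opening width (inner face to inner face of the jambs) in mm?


A door frame. The clear opening width is 789 mm.

Two 2165 mm tall posts with a header on top — a door frame. The left jamb is 93 mm wide at x = 0; the right jamb starts at x = 882. The clear opening is 882 − 93 = 789 mm.


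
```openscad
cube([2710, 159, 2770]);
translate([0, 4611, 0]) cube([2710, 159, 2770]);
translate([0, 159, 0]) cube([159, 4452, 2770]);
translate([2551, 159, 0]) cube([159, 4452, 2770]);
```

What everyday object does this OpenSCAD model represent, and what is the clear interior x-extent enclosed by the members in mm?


A house (or room) frame. The interior width is 2392 mm.

Four 2770 mm walls enclosing a rectangle with no floor or roof — a room or house frame. Outside width is 2710 mm and wall thickness is 159 mm, so the interior width is 2710 − 2 × 159 = 2392 mm.


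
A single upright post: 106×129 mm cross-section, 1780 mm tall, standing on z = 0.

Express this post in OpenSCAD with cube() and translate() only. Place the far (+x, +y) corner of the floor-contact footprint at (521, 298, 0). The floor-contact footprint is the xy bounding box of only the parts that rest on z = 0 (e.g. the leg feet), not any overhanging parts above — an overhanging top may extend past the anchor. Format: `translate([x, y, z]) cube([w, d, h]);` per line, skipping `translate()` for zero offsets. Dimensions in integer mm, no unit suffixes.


translate([415, 169, 0]) cube([106, 129, 1780]);


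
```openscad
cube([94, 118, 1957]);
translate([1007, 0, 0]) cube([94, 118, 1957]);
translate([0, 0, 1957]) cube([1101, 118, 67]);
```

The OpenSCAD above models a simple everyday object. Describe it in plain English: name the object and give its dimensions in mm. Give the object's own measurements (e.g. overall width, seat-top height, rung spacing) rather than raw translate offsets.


A door frame. The clear opening is 913 mm wide and 1957 mm high. Two 94 mm wide jambs, 118 mm deep, stand either side of the opening from the floor to the top of the opening. A 67 mm thick head sits across the top of both jambs, spanning the full outside width of the frame.


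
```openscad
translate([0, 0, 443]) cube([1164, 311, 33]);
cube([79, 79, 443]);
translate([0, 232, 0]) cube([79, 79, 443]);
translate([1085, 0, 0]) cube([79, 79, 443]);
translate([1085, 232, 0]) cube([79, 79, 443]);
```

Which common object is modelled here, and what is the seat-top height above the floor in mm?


A bench. The seat-top height is 476 mm.

A long slab on four corner posts — a bench. The slab sits at z = 443 with thickness 33, so the top is 443 + 33 = 476 mm.


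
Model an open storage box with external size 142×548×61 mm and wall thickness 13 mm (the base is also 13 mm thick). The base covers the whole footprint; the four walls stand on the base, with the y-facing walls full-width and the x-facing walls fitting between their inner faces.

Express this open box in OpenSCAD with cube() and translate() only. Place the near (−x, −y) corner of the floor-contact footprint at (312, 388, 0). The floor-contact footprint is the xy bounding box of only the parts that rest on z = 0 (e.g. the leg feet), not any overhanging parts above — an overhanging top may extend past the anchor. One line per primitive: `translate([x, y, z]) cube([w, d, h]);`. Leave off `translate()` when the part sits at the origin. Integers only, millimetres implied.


translate([312, 388, 0]) cube([142, 548, 13]);
translate([312, 388, 13]) cube([142, 13, 48]);
translate([312, 923, 13]) cube([142, 13, 48]);
translate([312, 401, 13]) cube([13, 522, 48]);
translate([441, 401, 13]) cube([13, 522, 48]);


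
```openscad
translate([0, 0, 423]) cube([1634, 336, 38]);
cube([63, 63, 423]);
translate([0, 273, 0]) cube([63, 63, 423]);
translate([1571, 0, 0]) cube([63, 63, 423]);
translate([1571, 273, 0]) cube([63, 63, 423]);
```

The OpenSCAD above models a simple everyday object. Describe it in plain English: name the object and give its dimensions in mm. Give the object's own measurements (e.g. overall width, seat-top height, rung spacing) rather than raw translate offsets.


A long wooden bench with a 1634 mm (x) × 336 mm (y) seat, 38 mm thick, its top surface 461 mm above the floor. Four 63 mm square legs at the seat corners, flush with the edges, run from z = 0 to the seat underside.


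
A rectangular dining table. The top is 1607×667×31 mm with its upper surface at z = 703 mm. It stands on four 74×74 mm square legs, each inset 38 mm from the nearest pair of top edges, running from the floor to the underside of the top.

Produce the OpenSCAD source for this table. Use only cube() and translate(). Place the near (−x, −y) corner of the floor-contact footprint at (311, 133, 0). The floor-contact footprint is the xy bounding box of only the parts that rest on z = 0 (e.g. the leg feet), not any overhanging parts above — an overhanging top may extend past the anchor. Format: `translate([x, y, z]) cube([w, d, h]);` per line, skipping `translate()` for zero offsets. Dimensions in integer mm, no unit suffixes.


translate([273, 95, 672]) cube([1607, 667, 31]);
translate([311, 133, 0]) cube([74, 74, 672]);
translate([1768, 133, 0]) cube([74, 74, 672]);
translate([311, 650, 0]) cube([74, 74, 672]);
translate([1768, 650, 0]) cube([74, 74, 672]);


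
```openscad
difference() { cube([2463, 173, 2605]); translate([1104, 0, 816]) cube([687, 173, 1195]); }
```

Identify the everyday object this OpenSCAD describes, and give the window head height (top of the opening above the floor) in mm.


A wall with a window opening. The window head height is 2011 mm.

A wall with a rectangular opening subtracted — a window. Sill at z = 816, opening 1195 mm tall, so the head is at 816 + 1195 = 2011 mm.


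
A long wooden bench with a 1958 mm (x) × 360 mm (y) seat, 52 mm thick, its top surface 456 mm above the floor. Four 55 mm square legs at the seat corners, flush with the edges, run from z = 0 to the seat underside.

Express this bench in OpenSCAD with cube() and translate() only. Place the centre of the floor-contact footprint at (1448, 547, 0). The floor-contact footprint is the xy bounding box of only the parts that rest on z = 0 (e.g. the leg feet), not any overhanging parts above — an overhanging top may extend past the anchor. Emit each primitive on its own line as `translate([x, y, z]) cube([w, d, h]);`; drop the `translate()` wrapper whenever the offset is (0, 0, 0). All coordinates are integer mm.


translate([469, 367, 404]) cube([1958, 360, 52]);
translate([469, 367, 0]) cube([55, 55, 404]);
translate([469, 672, 0]) cube([55, 55, 404]);
translate([2372, 367, 0]) cube([55, 55, 404]);
translate([2372, 672, 0]) cube([55, 55, 404]);


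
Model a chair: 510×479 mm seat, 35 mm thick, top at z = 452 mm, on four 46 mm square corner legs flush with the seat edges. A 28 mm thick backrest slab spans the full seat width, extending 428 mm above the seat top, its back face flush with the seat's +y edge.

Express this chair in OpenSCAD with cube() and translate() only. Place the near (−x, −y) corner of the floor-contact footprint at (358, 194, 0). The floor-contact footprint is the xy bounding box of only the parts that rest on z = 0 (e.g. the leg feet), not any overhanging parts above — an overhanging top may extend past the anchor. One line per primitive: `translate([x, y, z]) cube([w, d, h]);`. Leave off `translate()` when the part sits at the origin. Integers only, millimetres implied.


translate([358, 194, 417]) cube([510, 479, 35]);
translate([358, 194, 0]) cube([46, 46, 417]);
translate([822, 194, 0]) cube([46, 46, 417]);
translate([358, 627, 0]) cube([46, 46, 417]);
translate([822, 627, 0]) cube([46, 46, 417]);
translate([358, 645, 452]) cube([510, 28, 428]);
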